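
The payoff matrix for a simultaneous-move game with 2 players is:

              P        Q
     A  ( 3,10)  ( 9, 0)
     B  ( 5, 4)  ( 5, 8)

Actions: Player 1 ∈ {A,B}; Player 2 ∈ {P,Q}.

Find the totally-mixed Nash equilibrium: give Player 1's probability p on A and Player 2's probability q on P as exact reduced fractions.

P1 indiff ⇒ q·3+(1-q)·9 = q·5+(1-q)·5 ⇒ q(-2) = (1-q)(-4) ⇒ q = 2/3
P2 indiff ⇒ p·10+(1-p)·4 = p·0+(1-p)·8 ⇒ p(10) = (1-p)(4) ⇒ p = 2/7

P1 mixes 2/7 on A; P2 mixes 2/3 on P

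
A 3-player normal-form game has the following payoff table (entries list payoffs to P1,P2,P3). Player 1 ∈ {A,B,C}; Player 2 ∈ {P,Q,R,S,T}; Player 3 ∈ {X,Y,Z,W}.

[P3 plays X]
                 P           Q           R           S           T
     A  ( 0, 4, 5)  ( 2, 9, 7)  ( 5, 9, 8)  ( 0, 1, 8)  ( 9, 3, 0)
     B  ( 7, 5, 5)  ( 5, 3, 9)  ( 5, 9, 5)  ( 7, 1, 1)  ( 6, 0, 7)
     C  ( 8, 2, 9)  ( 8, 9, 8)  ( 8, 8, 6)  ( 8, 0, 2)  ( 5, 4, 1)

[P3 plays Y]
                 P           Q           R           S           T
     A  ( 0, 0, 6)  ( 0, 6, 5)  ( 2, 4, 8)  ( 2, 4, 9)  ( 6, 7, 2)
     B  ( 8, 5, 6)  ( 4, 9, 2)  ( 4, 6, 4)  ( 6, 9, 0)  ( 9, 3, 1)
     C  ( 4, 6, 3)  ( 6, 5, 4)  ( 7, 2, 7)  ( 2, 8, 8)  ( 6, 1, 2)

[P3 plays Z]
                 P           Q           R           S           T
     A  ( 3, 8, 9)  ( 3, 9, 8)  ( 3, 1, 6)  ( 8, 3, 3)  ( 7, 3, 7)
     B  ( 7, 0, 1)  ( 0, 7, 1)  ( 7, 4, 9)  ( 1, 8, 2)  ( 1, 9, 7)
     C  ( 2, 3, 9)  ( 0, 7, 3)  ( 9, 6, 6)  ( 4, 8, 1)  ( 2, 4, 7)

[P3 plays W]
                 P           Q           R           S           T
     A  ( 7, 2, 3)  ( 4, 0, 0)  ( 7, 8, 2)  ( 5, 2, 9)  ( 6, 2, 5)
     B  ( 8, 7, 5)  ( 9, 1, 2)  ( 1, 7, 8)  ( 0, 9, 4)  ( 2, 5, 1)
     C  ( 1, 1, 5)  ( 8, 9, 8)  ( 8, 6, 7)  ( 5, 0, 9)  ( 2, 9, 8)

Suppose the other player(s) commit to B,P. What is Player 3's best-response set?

BR_3 = {Y}

u_3(X vs B,P) = 5
u_3(Y vs B,P) = 6
u_3(Z vs B,P) = 1
u_3(W vs B,P) = 5
max payoff 6 at {Y}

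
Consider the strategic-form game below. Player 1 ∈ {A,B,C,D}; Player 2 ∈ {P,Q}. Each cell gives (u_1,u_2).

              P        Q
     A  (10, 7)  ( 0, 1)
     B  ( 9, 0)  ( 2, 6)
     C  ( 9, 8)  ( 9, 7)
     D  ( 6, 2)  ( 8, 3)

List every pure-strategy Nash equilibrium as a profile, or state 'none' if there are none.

(A,P): NE
(A,Q): not NE [P1→C gives 9>0; P2→P gives 7>1]
(B,P): not NE [P1→A gives 10>9; P2→Q gives 6>0]
(B,Q): not NE [P1→C gives 9>2]
(C,P): not NE [P1→A gives 10>9]
(C,Q): not NE [P2→P gives 8>7]
(D,P): not NE [P1→A gives 10>6; P2→Q gives 3>2]
(D,Q): not NE [P1→C gives 9>8]

NE set: (A,P)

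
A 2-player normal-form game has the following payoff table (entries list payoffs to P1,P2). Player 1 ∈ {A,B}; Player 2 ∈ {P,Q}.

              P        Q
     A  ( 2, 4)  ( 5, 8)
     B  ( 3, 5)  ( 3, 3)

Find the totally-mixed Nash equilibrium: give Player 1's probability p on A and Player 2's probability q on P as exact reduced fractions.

(p,q) = (1/3, 2/3)

P1 indiff ⇒ q·2+(1-q)·5 = q·3+(1-q)·3 ⇒ q(-1) = (1-q)(-2) ⇒ q = 2/3
P2 indiff ⇒ p·4+(1-p)·5 = p·8+(1-p)·3 ⇒ p(-4) = (1-p)(-2) ⇒ p = 1/3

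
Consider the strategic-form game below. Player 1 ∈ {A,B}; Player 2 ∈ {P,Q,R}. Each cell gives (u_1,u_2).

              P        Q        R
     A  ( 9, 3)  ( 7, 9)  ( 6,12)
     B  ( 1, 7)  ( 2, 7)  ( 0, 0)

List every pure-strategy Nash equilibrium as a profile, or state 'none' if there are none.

NE set: (A,R)

(A,P): not NE [P2→R gives 12>3]
(A,Q): not NE [P2→R gives 12>9]
(A,R): NE
(B,P): not NE [P1→A gives 9>1]
(B,Q): not NE [P1→A gives 7>2]
(B,R): not NE [P1→A gives 6>0; P2→Q gives 7>0]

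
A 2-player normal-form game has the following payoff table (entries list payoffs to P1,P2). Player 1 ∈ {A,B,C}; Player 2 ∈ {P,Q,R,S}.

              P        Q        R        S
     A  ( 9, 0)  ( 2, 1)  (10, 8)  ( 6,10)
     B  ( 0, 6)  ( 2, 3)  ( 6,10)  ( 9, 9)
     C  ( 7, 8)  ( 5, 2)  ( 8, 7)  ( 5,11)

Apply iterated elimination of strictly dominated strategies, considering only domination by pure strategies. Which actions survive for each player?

P2 drop P (S beats it: A:10>0 B:9>6 C:11>8)
P2 drop Q (R beats it: A:8>1 B:10>3 C:7>2)
P1 drop C (A beats it: R:10>8 S:6>5)
P1→{A,B} P2→{R,S}

Survivors P1:{A,B} P2:{R,S}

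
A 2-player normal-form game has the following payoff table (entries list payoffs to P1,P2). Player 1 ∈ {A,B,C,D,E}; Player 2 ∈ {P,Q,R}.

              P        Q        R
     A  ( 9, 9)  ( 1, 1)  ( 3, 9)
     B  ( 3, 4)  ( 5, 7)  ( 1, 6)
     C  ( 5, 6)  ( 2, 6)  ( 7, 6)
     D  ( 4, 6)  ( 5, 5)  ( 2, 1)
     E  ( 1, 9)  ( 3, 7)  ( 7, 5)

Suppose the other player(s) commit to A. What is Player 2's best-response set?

argmax u_2 = {P,R}

u_2(P vs A) = 9
u_2(Q vs A) = 1
u_2(R vs A) = 9
max payoff 9 at {P,R}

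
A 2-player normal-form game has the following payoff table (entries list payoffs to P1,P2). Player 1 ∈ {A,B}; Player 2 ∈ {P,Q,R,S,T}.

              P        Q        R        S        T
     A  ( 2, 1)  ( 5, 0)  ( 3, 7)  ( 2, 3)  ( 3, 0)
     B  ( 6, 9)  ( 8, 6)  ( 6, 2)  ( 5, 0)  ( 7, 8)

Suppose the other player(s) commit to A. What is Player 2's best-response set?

u_2(P vs A) = 1
u_2(Q vs A) = 0
u_2(R vs A) = 7
u_2(S vs A) = 3
u_2(T vs A) = 0
max payoff 7 at {R}

argmax u_2 = {R}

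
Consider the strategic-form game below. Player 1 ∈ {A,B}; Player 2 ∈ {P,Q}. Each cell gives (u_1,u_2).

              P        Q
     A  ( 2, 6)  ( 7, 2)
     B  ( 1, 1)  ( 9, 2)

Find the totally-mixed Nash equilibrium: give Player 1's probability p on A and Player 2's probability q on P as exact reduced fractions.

P1 indiff ⇒ q·2+(1-q)·7 = q·1+(1-q)·9 ⇒ q(1) = (1-q)(2) ⇒ q = 2/3
P2 indiff ⇒ p·6+(1-p)·1 = p·2+(1-p)·2 ⇒ p(4) = (1-p)(1) ⇒ p = 1/5

(p,q) = (1/5, 2/3)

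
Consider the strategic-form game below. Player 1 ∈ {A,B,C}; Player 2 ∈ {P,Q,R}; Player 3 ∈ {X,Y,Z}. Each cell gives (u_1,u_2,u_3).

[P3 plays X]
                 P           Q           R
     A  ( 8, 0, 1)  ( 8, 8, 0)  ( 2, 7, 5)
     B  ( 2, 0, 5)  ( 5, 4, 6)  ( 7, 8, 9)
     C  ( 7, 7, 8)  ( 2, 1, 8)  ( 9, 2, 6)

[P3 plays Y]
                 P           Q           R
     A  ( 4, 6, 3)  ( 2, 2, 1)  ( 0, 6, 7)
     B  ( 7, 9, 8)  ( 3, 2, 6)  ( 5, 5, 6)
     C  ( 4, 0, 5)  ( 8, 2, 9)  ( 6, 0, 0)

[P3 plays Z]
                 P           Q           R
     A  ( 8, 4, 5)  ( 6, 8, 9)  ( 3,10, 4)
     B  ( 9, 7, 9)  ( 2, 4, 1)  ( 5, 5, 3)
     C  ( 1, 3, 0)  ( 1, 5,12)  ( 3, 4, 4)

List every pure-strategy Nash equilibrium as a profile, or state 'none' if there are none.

Nash profiles: (B,P,Z)

(A,P,X): not NE [P2→Q gives 8>0; P3→Z gives 5>1]
(A,P,Y): not NE [P1→B gives 7>4; P3→Z gives 5>3]
(A,P,Z): not NE [P1→B gives 9>8; P2→R gives 10>4]
(A,Q,X): not NE [P3→Z gives 9>0]
(A,Q,Y): not NE [P1→C gives 8>2; P2→R gives 6>2; P3→Z gives 9>1]
(A,Q,Z): not NE [P2→R gives 10>8]
(A,R,X): not NE [P1→C gives 9>2; P2→Q gives 8>7; P3→Y gives 7>5]
(A,R,Y): not NE [P1→C gives 6>0]
(A,R,Z): not NE [P1→B gives 5>3; P3→Y gives 7>4]
(B,P,X): not NE [P1→A gives 8>2; P2→R gives 8>0; P3→Z gives 9>5]
(B,P,Y): not NE [P3→Z gives 9>8]
(B,P,Z): NE
(B,Q,X): not NE [P1→A gives 8>5; P2→R gives 8>4]
(B,Q,Y): not NE [P1→C gives 8>3; P2→P gives 9>2]
(B,Q,Z): not NE [P1→A gives 6>2; P2→P gives 7>4; P3→Y gives 6>1]
(B,R,X): not NE [P1→C gives 9>7]
(B,R,Y): not NE [P1→C gives 6>5; P2→P gives 9>5; P3→X gives 9>6]
(B,R,Z): not NE [P2→P gives 7>5; P3→X gives 9>3]
(C,P,X): not NE [P1→A gives 8>7]
(C,P,Y): not NE [P1→B gives 7>4; P2→Q gives 2>0; P3→X gives 8>5]
(C,P,Z): not NE [P1→B gives 9>1; P2→Q gives 5>3; P3→X gives 8>0]
(C,Q,X): not NE [P1→A gives 8>2; P2→P gives 7>1; P3→Z gives 12>8]
(C,Q,Y): not NE [P3→Z gives 12>9]
(C,Q,Z): not NE [P1→A gives 6>1]
(C,R,X): not NE [P2→P gives 7>2]
(C,R,Y): not NE [P2→Q gives 2>0; P3→X gives 6>0]
(C,R,Z): not NE [P1→B gives 5>3; P2→Q gives 5>4; P3→X gives 6>4]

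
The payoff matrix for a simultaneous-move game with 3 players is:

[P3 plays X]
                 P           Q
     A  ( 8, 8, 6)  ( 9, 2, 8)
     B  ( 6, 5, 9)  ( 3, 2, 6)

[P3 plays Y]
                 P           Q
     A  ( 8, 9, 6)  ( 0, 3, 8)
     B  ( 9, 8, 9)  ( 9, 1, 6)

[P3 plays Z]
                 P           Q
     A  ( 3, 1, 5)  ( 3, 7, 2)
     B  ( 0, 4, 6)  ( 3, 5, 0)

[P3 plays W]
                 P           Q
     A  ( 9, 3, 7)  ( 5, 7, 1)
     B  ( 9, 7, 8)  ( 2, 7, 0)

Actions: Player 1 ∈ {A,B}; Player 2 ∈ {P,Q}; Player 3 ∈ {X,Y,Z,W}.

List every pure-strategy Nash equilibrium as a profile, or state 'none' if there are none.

PSNE = {(B,P,Y)}

(A,P,X): not NE [P3→W gives 7>6]
(A,P,Y): not NE [P1→B gives 9>8; P3→W gives 7>6]
(A,P,Z): not NE [P2→Q gives 7>1; P3→W gives 7>5]
(A,P,W): not NE [P2→Q gives 7>3]
(A,Q,X): not NE [P2→P gives 8>2]
(A,Q,Y): not NE [P1→B gives 9>0; P2→P gives 9>3]
(A,Q,Z): not NE [P3→Y gives 8>2]
(A,Q,W): not NE [P3→Y gives 8>1]
(B,P,X): not NE [P1→A gives 8>6]
(B,P,Y): NE
(B,P,Z): not NE [P1→A gives 3>0; P2→Q gives 5>4; P3→Y gives 9>6]
(B,P,W): not NE [P3→Y gives 9>8]
(B,Q,X): not NE [P1→A gives 9>3; P2→P gives 5>2]
(B,Q,Y): not NE [P2→P gives 8>1]
(B,Q,Z): not NE [P3→Y gives 6>0]
(B,Q,W): not NE [P1→A gives 5>2; P3→Y gives 6>0]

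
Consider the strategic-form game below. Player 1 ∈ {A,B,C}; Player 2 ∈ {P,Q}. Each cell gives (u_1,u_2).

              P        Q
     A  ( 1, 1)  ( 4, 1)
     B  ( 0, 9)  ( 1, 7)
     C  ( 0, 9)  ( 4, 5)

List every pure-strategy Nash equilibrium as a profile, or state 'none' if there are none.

(A,P): NE
(A,Q): NE
(B,P): not NE [P1→A gives 1>0]
(B,Q): not NE [P1→C gives 4>1; P2→P gives 9>7]
(C,P): not NE [P1→A gives 1>0]
(C,Q): not NE [P2→P gives 9>5]

PSNE = {(A,P), (A,Q)}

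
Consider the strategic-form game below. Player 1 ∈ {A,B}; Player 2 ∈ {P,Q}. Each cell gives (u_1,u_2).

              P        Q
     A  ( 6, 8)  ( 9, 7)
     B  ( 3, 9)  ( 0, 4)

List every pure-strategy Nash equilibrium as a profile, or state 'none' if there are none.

PSNE = {(A,P)}

(A,P): NE
(A,Q): not NE [P2→P gives 8>7]
(B,P): not NE [P1→A gives 6>3]
(B,Q): not NE [P1→A gives 9>0; P2→P gives 9>4]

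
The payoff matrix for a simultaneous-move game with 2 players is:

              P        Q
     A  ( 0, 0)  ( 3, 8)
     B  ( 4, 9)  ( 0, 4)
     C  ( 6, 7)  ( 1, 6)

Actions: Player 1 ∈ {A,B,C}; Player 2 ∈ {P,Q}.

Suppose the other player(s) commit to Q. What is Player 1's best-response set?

argmax u_1 = {A}

u_1(A vs Q) = 3
u_1(B vs Q) = 0
u_1(C vs Q) = 1
max payoff 3 at {A}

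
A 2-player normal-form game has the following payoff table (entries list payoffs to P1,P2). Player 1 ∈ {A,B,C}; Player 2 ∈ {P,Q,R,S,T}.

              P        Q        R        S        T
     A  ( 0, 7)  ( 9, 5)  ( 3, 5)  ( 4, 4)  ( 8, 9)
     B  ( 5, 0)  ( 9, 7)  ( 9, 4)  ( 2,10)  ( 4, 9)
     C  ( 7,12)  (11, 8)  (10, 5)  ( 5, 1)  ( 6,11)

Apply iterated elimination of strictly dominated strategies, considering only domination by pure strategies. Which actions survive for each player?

IESDS → P1:{A,C} P2:{P,T}

P1 drop B (C beats it: P:7>5 Q:11>9 R:10>9 S:5>2 T:6>4)
P2 drop Q (P beats it: A:7>5 C:12>8)
P2 drop R (P beats it: A:7>5 C:12>5)
P2 drop S (P beats it: A:7>4 C:12>1)
P1→{A,C} P2→{P,T}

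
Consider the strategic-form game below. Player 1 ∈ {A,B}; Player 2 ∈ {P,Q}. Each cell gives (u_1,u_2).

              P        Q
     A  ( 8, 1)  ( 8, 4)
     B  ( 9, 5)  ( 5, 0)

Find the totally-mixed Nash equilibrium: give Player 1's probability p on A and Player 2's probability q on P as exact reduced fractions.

P1 indiff ⇒ q·8+(1-q)·8 = q·9+(1-q)·5 ⇒ q(-1) = (1-q)(-3) ⇒ q = 3/4
P2 indiff ⇒ p·1+(1-p)·5 = p·4+(1-p)·0 ⇒ p(-3) = (1-p)(-5) ⇒ p = 5/8

p=5/8, q=3/4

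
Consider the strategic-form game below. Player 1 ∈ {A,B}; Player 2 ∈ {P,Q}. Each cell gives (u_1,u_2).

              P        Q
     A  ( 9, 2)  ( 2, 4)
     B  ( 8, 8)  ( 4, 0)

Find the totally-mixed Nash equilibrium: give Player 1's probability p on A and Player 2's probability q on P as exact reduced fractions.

P1 indiff ⇒ q·9+(1-q)·2 = q·8+(1-q)·4 ⇒ q(1) = (1-q)(2) ⇒ q = 2/3
P2 indiff ⇒ p·2+(1-p)·8 = p·4+(1-p)·0 ⇒ p(-2) = (1-p)(-8) ⇒ p = 4/5

P1 mixes 4/5 on A; P2 mixes 2/3 on P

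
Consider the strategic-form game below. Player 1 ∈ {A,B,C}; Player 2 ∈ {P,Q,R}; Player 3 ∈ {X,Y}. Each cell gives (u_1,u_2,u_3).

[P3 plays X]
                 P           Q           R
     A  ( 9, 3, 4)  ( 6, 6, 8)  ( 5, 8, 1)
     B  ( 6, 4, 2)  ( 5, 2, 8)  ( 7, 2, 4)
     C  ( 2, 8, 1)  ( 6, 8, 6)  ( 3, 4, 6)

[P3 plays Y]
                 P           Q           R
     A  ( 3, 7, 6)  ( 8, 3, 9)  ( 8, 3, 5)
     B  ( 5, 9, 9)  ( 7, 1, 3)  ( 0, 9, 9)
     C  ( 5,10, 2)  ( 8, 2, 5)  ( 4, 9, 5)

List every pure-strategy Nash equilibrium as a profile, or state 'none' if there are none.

(A,P,X): not NE [P2→R gives 8>3; P3→Y gives 6>4]
(A,P,Y): not NE [P1→C gives 5>3]
(A,Q,X): not NE [P2→R gives 8>6; P3→Y gives 9>8]
(A,Q,Y): not NE [P2→P gives 7>3]
(A,R,X): not NE [P1→B gives 7>5; P3→Y gives 5>1]
(A,R,Y): not NE [P2→P gives 7>3]
(B,P,X): not NE [P1→A gives 9>6; P3→Y gives 9>2]
(B,P,Y): NE
(B,Q,X): not NE [P1→C gives 6>5; P2→P gives 4>2]
(B,Q,Y): not NE [P1→C gives 8>7; P2→R gives 9>1; P3→X gives 8>3]
(B,R,X): not NE [P2→P gives 4>2; P3→Y gives 9>4]
(B,R,Y): not NE [P1→A gives 8>0]
(C,P,X): not NE [P1→A gives 9>2; P3→Y gives 2>1]
(C,P,Y): NE
(C,Q,X): NE
(C,Q,Y): not NE [P2→P gives 10>2; P3→X gives 6>5]
(C,R,X): not NE [P1→B gives 7>3; P2→Q gives 8>4]
(C,R,Y): not NE [P1→A gives 8>4; P2→P gives 10>9; P3→X gives 6>5]

Nash profiles: (B,P,Y), (C,P,Y), (C,Q,X)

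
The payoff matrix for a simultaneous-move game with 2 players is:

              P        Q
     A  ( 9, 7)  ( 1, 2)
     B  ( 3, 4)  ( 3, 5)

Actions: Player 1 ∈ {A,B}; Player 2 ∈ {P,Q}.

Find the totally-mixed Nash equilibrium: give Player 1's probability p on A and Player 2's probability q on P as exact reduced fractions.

p=1/6, q=1/4

P1 indiff ⇒ q·9+(1-q)·1 = q·3+(1-q)·3 ⇒ q(6) = (1-q)(2) ⇒ q = 1/4
P2 indiff ⇒ p·7+(1-p)·4 = p·2+(1-p)·5 ⇒ p(5) = (1-p)(1) ⇒ p = 1/6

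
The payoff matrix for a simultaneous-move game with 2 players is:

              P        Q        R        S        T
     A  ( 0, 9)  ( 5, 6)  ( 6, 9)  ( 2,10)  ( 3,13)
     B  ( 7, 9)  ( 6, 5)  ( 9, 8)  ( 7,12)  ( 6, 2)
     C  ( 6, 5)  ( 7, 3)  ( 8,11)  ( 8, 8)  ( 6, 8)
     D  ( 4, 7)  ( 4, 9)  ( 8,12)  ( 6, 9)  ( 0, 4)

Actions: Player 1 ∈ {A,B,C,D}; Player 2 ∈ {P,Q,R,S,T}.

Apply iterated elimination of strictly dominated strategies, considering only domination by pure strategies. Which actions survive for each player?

IESDS → P1:{B,C} P2:{R,S}

P1 drop A (B beats it: P:7>0 Q:6>5 R:9>6 S:7>2 T:6>3)
P1 drop D (B beats it: P:7>4 Q:6>4 R:9>8 S:7>6 T:6>0)
P2 drop P (S beats it: B:12>9 C:8>5)
P2 drop Q (R beats it: B:8>5 C:11>3)
P2 drop T (R beats it: B:8>2 C:11>8)
P1→{B,C} P2→{R,S}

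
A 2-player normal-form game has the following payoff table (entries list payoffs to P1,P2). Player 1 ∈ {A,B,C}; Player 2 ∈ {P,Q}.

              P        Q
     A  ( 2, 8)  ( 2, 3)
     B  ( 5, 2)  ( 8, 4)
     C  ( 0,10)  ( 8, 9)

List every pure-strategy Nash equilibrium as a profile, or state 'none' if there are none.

(A,P): not NE [P1→B gives 5>2]
(A,Q): not NE [P1→C gives 8>2; P2→P gives 8>3]
(B,P): not NE [P2→Q gives 4>2]
(B,Q): NE
(C,P): not NE [P1→B gives 5>0]
(C,Q): not NE [P2→P gives 10>9]

NE set: (B,Q)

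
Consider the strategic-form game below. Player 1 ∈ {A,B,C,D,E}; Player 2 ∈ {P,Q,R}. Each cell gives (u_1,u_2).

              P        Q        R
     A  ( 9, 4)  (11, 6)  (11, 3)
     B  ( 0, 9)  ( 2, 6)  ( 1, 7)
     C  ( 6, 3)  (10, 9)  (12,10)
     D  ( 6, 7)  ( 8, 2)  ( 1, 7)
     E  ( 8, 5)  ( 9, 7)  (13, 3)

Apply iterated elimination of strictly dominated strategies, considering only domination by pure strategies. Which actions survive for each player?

P1 drop B (A beats it: P:9>0 Q:11>2 R:11>1)
P1 drop D (A beats it: P:9>6 Q:11>8 R:11>1)
P2 drop P (Q beats it: A:6>4 C:9>3 E:7>5)
P1→{A,C,E} P2→{Q,R}

Remaining: P1:{A,C,E} P2:{Q,R}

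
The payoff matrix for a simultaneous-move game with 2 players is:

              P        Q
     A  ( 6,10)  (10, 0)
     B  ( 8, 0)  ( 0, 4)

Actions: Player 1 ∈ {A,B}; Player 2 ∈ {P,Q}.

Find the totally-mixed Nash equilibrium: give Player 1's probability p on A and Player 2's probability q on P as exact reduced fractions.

(p,q) = (2/7, 5/6)

P1 indiff ⇒ q·6+(1-q)·10 = q·8+(1-q)·0 ⇒ q(-2) = (1-q)(-10) ⇒ q = 5/6
P2 indiff ⇒ p·10+(1-p)·0 = p·0+(1-p)·4 ⇒ p(10) = (1-p)(4) ⇒ p = 2/7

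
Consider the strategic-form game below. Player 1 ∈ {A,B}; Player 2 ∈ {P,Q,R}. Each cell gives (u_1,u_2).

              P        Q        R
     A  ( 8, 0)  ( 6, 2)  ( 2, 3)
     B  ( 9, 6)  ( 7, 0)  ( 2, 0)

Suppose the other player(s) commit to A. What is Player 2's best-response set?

argmax u_2 = {R}

u_2(P vs A) = 0
u_2(Q vs A) = 2
u_2(R vs A) = 3
max payoff 3 at {R}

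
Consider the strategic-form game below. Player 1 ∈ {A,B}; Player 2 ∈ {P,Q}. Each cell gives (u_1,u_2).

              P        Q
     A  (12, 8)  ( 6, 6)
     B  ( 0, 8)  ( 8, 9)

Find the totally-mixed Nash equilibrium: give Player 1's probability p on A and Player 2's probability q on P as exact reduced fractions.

P1 indiff ⇒ q·12+(1-q)·6 = q·0+(1-q)·8 ⇒ q(12) = (1-q)(2) ⇒ q = 1/7
P2 indiff ⇒ p·8+(1-p)·8 = p·6+(1-p)·9 ⇒ p(2) = (1-p)(1) ⇒ p = 1/3

P1 mixes 1/3 on A; P2 mixes 1/7 on P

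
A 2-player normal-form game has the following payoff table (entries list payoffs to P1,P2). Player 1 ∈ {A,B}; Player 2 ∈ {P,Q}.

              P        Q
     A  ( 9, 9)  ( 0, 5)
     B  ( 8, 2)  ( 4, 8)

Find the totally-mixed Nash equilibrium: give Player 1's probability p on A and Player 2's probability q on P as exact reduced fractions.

(p,q) = (3/5, 4/5)

P1 indiff ⇒ q·9+(1-q)·0 = q·8+(1-q)·4 ⇒ q(1) = (1-q)(4) ⇒ q = 4/5
P2 indiff ⇒ p·9+(1-p)·2 = p·5+(1-p)·8 ⇒ p(4) = (1-p)(6) ⇒ p = 3/5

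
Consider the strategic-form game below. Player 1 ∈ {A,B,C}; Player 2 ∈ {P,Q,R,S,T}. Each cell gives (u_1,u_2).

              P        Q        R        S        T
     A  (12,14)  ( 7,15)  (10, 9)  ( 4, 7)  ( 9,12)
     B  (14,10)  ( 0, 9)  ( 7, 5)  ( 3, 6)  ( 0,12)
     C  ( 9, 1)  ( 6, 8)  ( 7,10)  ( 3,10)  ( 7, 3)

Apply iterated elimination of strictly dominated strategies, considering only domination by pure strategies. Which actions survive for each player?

P1 drop C (A beats it: P:12>9 Q:7>6 R:10>7 S:4>3 T:9>7)
P2 drop R (P beats it: A:14>9 B:10>5)
P2 drop S (P beats it: A:14>7 B:10>6)
P1→{A,B} P2→{P,Q,T}

Remaining: P1:{A,B} P2:{P,Q,T}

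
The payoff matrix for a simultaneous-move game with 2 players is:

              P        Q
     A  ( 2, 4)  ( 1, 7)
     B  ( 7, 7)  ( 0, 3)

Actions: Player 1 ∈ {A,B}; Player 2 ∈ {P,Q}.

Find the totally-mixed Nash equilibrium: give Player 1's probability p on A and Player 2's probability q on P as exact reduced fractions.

p=4/7, q=1/6

P1 indiff ⇒ q·2+(1-q)·1 = q·7+(1-q)·0 ⇒ q(-5) = (1-q)(-1) ⇒ q = 1/6
P2 indiff ⇒ p·4+(1-p)·7 = p·7+(1-p)·3 ⇒ p(-3) = (1-p)(-4) ⇒ p = 4/7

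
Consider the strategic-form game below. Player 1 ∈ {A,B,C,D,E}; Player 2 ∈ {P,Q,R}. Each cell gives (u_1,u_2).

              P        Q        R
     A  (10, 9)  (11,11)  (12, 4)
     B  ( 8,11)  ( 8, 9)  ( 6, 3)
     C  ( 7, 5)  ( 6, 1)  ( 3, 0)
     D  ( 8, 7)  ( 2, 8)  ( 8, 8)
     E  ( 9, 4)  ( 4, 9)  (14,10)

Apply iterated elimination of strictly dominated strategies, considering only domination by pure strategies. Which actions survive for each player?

P1 drop B (A beats it: P:10>8 Q:11>8 R:12>6)
P1 drop C (A beats it: P:10>7 Q:11>6 R:12>3)
P1 drop D (A beats it: P:10>8 Q:11>2 R:12>8)
P2 drop P (Q beats it: A:11>9 E:9>4)
P1→{A,E} P2→{Q,R}

IESDS → P1:{A,E} P2:{Q,R}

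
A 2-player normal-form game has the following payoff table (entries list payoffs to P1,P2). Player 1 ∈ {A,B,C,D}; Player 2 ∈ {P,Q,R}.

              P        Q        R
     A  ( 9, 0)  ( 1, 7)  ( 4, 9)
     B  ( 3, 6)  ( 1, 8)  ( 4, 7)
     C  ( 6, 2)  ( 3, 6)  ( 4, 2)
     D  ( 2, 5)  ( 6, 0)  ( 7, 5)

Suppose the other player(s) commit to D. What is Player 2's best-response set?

u_2(P vs D) = 5
u_2(Q vs D) = 0
u_2(R vs D) = 5
max payoff 5 at {P,R}

argmax u_2 = {P,R}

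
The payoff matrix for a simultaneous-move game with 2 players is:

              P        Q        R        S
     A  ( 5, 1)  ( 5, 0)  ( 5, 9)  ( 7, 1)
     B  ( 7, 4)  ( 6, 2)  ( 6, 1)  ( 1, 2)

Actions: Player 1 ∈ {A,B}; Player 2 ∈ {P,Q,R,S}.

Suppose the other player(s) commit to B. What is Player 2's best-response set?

argmax u_2 = {P}

u_2(P vs B) = 4
u_2(Q vs B) = 2
u_2(R vs B) = 1
u_2(S vs B) = 2
max payoff 4 at {P}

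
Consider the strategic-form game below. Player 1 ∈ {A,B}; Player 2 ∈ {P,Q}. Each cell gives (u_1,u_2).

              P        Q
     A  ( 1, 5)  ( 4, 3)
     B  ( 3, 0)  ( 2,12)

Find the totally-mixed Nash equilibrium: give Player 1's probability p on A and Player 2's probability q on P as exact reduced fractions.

p=6/7, q=1/2

P1 indiff ⇒ q·1+(1-q)·4 = q·3+(1-q)·2 ⇒ q(-2) = (1-q)(-2) ⇒ q = 1/2
P2 indiff ⇒ p·5+(1-p)·0 = p·3+(1-p)·12 ⇒ p(2) = (1-p)(12) ⇒ p = 6/7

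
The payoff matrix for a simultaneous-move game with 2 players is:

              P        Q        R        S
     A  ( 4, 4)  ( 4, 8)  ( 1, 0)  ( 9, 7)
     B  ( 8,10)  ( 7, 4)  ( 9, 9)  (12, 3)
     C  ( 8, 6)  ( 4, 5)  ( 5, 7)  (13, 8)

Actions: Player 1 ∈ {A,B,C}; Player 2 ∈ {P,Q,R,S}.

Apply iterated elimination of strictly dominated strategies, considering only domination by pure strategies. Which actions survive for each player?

P1 drop A (B beats it: P:8>4 Q:7>4 R:9>1 S:12>9)
P2 drop Q (P beats it: B:10>4 C:6>5)
P1→{B,C} P2→{P,R,S}

Survivors P1:{B,C} P2:{P,R,S}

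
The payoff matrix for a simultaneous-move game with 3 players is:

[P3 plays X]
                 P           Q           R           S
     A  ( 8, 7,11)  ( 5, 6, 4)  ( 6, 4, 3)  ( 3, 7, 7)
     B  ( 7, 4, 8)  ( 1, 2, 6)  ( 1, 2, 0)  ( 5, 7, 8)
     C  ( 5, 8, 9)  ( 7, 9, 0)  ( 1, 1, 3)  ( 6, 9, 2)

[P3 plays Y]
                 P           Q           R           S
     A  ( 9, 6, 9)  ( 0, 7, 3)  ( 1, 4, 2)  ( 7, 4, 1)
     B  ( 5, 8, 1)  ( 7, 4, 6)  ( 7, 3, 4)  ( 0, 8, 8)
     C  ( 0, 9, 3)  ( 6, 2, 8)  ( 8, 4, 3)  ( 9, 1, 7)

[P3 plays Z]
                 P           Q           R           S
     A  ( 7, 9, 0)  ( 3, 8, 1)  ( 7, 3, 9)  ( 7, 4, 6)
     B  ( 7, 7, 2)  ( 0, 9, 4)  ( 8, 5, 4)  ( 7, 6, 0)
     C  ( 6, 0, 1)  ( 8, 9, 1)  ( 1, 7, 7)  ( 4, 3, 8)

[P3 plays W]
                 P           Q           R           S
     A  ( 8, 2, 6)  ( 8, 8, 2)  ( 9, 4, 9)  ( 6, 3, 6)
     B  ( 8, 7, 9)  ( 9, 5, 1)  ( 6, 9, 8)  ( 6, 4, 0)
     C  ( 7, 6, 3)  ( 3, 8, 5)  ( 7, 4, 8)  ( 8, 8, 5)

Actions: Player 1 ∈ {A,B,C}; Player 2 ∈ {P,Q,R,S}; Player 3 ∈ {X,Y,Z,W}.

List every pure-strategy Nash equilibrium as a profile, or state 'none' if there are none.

Nash profiles: (A,P,X)

(A,P,X): NE
(A,P,Y): not NE [P2→Q gives 7>6; P3→X gives 11>9]
(A,P,Z): not NE [P3→X gives 11>0]
(A,P,W): not NE [P2→Q gives 8>2; P3→X gives 11>6]
(A,Q,X): not NE [P1→C gives 7>5; P2→S gives 7>6]
(A,Q,Y): not NE [P1→B gives 7>0; P3→X gives 4>3]
(A,Q,Z): not NE [P1→C gives 8>3; P2→P gives 9>8; P3→X gives 4>1]
(A,Q,W): not NE [P1→B gives 9>8; P3→X gives 4>2]
(A,R,X): not NE [P2→S gives 7>4; P3→W gives 9>3]
(A,R,Y): not NE [P1→C gives 8>1; P2→Q gives 7>4; P3→W gives 9>2]
(A,R,Z): not NE [P1→B gives 8>7; P2→P gives 9>3]
(A,R,W): not NE [P2→Q gives 8>4]
(A,S,X): not NE [P1→C gives 6>3]
(A,S,Y): not NE [P1→C gives 9>7; P2→Q gives 7>4; P3→X gives 7>1]
(A,S,Z): not NE [P2→P gives 9>4; P3→X gives 7>6]
(A,S,W): not NE [P1→C gives 8>6; P2→Q gives 8>3; P3→X gives 7>6]
(B,P,X): not NE [P1→A gives 8>7; P2→S gives 7>4; P3→W gives 9>8]
(B,P,Y): not NE [P1→A gives 9>5; P3→W gives 9>1]
(B,P,Z): not NE [P2→Q gives 9>7; P3→W gives 9>2]
(B,P,W): not NE [P2→R gives 9>7]
(B,Q,X): not NE [P1→C gives 7>1; P2→S gives 7>2]
(B,Q,Y): not NE [P2→S gives 8>4]
(B,Q,Z): not NE [P1→C gives 8>0; P3→Y gives 6>4]
(B,Q,W): not NE [P2→R gives 9>5; P3→Y gives 6>1]
(B,R,X): not NE [P1→A gives 6>1; P2→S gives 7>2; P3→W gives 8>0]
(B,R,Y): not NE [P1→C gives 8>7; P2→S gives 8>3; P3→W gives 8>4]
(B,R,Z): not NE [P2→Q gives 9>5; P3→W gives 8>4]
(B,R,W): not NE [P1→A gives 9>6]
(B,S,X): not NE [P1→C gives 6>5]
(B,S,Y): not NE [P1→C gives 9>0]
(B,S,Z): not NE [P2→Q gives 9>6; P3→Y gives 8>0]
(B,S,W): not NE [P1→C gives 8>6; P2→R gives 9>4; P3→Y gives 8>0]
(C,P,X): not NE [P1→A gives 8>5; P2→S gives 9>8]
(C,P,Y): not NE [P1→A gives 9>0; P3→X gives 9>3]
(C,P,Z): not NE [P1→B gives 7>6; P2→Q gives 9>0; P3→X gives 9>1]
(C,P,W): not NE [P1→B gives 8>7; P2→S gives 8>6; P3→X gives 9>3]
(C,Q,X): not NE [P3→Y gives 8>0]
(C,Q,Y): not NE [P1→B gives 7>6; P2→P gives 9>2]
(C,Q,Z): not NE [P3→Y gives 8>1]
(C,Q,W): not NE [P1→B gives 9>3; P3→Y gives 8>5]
(C,R,X): not NE [P1→A gives 6>1; P2→S gives 9>1; P3→W gives 8>3]
(C,R,Y): not NE [P2→P gives 9>4; P3→W gives 8>3]
(C,R,Z): not NE [P1→B gives 8>1; P2→Q gives 9>7; P3→W gives 8>7]
(C,R,W): not NE [P1→A gives 9>7; P2→S gives 8>4]
(C,S,X): not NE [P3→Z gives 8>2]
(C,S,Y): not NE [P2→P gives 9>1; P3→Z gives 8>7]
(C,S,Z): not NE [P1→B gives 7>4; P2→Q gives 9>3]
(C,S,W): not NE [P3→Z gives 8>5]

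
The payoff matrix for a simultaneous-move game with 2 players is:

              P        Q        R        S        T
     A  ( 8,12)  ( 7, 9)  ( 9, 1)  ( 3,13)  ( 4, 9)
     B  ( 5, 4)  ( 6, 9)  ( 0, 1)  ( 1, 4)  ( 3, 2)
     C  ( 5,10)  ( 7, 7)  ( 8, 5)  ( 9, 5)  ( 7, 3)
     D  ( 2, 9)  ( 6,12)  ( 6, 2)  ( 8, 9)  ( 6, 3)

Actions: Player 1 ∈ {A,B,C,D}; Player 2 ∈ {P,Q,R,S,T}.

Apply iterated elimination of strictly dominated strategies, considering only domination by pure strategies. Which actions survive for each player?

P1 drop B (A beats it: P:8>5 Q:7>6 R:9>0 S:3>1 T:4>3)
P1 drop D (C beats it: P:5>2 Q:7>6 R:8>6 S:9>8 T:7>6)
P2 drop Q (P beats it: A:12>9 C:10>7)
P2 drop R (P beats it: A:12>1 C:10>5)
P2 drop T (P beats it: A:12>9 C:10>3)
P1→{A,C} P2→{P,S}

IESDS → P1:{A,C} P2:{P,S}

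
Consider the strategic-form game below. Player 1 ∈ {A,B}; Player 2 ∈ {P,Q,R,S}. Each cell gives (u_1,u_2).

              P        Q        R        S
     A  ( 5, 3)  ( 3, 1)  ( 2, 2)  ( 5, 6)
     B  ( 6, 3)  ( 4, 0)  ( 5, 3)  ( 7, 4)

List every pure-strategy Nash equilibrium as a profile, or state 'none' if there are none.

(A,P): not NE [P1→B gives 6>5; P2→S gives 6>3]
(A,Q): not NE [P1→B gives 4>3; P2→S gives 6>1]
(A,R): not NE [P1→B gives 5>2; P2→S gives 6>2]
(A,S): not NE [P1→B gives 7>5]
(B,P): not NE [P2→S gives 4>3]
(B,Q): not NE [P2→S gives 4>0]
(B,R): not NE [P2→S gives 4>3]
(B,S): NE

PSNE = {(B,S)}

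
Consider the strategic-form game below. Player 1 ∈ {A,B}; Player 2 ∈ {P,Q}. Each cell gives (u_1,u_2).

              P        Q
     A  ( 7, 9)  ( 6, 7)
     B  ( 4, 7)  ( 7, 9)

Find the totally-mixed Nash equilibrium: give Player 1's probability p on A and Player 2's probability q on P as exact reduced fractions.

P1 indiff ⇒ q·7+(1-q)·6 = q·4+(1-q)·7 ⇒ q(3) = (1-q)(1) ⇒ q = 1/4
P2 indiff ⇒ p·9+(1-p)·7 = p·7+(1-p)·9 ⇒ p(2) = (1-p)(2) ⇒ p = 1/2

p=1/2, q=1/4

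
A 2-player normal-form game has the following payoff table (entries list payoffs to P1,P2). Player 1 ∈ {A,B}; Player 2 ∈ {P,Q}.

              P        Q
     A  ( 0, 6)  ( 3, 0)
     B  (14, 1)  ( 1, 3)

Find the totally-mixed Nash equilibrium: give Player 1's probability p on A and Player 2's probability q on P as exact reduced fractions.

P1 indiff ⇒ q·0+(1-q)·3 = q·14+(1-q)·1 ⇒ q(-14) = (1-q)(-2) ⇒ q = 1/8
P2 indiff ⇒ p·6+(1-p)·1 = p·0+(1-p)·3 ⇒ p(6) = (1-p)(2) ⇒ p = 1/4

(p,q) = (1/4, 1/8)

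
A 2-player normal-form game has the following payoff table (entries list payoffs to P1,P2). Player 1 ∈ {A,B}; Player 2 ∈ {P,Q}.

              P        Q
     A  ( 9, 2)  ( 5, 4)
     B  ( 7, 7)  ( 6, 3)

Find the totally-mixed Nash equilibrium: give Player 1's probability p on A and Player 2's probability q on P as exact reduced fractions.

P1 indiff ⇒ q·9+(1-q)·5 = q·7+(1-q)·6 ⇒ q(2) = (1-q)(1) ⇒ q = 1/3
P2 indiff ⇒ p·2+(1-p)·7 = p·4+(1-p)·3 ⇒ p(-2) = (1-p)(-4) ⇒ p = 2/3

P1 mixes 2/3 on A; P2 mixes 1/3 on P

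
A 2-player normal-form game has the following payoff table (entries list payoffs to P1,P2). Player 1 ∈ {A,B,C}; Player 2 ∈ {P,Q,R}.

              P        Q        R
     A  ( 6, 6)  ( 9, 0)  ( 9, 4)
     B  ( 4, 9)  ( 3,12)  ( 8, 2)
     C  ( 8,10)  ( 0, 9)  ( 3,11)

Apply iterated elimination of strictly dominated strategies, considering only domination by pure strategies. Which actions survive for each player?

P1 drop B (A beats it: P:6>4 Q:9>3 R:9>8)
P2 drop Q (P beats it: A:6>0 C:10>9)
P1→{A,C} P2→{P,R}

IESDS → P1:{A,C} P2:{P,R}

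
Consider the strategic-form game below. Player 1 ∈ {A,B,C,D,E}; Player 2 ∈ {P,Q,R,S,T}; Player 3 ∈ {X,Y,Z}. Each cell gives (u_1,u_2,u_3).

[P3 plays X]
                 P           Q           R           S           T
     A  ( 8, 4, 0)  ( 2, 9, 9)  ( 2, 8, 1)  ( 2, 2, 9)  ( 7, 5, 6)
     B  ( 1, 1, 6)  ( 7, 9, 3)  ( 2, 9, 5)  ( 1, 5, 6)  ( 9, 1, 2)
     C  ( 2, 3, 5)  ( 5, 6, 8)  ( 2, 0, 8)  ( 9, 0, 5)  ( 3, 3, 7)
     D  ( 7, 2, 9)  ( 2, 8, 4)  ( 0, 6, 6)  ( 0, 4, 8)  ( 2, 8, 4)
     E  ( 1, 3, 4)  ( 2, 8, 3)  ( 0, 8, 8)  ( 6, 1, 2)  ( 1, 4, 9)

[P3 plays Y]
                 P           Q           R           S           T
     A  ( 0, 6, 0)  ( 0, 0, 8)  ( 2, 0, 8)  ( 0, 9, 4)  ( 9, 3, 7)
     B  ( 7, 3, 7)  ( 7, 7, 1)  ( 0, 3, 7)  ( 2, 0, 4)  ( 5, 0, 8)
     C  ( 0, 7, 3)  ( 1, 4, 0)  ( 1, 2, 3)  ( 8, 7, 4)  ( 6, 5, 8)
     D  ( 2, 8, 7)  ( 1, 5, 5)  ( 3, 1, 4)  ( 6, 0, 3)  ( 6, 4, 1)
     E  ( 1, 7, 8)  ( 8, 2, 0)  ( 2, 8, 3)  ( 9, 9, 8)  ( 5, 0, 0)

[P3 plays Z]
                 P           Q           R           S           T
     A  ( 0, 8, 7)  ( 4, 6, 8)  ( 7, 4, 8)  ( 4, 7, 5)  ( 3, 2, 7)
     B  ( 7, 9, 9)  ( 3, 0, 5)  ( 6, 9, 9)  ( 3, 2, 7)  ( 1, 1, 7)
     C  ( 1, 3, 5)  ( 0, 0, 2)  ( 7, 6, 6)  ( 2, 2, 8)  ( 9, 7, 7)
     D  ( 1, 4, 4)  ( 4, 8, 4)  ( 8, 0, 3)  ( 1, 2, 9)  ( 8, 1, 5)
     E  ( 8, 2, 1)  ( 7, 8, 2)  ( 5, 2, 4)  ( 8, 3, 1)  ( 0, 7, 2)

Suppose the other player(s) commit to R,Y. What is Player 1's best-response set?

P1 best: {D}

u_1(A vs R,Y) = 2
u_1(B vs R,Y) = 0
u_1(C vs R,Y) = 1
u_1(D vs R,Y) = 3
u_1(E vs R,Y) = 2
max payoff 3 at {D}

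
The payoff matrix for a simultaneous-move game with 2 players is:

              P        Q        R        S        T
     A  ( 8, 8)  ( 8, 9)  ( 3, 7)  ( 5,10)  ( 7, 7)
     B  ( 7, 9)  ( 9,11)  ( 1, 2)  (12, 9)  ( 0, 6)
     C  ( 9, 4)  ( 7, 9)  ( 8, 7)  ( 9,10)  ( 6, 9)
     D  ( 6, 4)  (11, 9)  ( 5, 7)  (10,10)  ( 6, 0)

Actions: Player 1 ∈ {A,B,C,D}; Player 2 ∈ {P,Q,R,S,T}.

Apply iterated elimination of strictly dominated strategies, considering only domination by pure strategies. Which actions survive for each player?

IESDS → P1:{B,D} P2:{Q,S}

P2 drop P (Q beats it: A:9>8 B:11>9 C:9>4 D:9>4)
P2 drop R (Q beats it: A:9>7 B:11>2 C:9>7 D:9>7)
P2 drop T (S beats it: A:10>7 B:9>6 C:10>9 D:10>0)
P1 drop A (B beats it: Q:9>8 S:12>5)
P1 drop C (B beats it: Q:9>7 S:12>9)
P1→{B,D} P2→{Q,S}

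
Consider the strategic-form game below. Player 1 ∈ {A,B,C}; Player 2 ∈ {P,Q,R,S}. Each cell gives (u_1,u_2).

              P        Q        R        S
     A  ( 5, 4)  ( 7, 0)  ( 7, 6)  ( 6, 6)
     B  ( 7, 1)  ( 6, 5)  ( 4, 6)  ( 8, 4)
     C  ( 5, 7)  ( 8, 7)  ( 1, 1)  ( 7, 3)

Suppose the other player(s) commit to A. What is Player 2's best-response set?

u_2(P vs A) = 4
u_2(Q vs A) = 0
u_2(R vs A) = 6
u_2(S vs A) = 6
max payoff 6 at {R,S}

BR_2 = {R,S}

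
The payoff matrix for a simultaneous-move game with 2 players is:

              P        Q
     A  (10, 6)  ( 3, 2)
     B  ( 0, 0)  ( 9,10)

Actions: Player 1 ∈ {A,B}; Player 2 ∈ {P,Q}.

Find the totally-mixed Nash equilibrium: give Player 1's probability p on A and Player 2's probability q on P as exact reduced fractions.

P1 indiff ⇒ q·10+(1-q)·3 = q·0+(1-q)·9 ⇒ q(10) = (1-q)(6) ⇒ q = 3/8
P2 indiff ⇒ p·6+(1-p)·0 = p·2+(1-p)·10 ⇒ p(4) = (1-p)(10) ⇒ p = 5/7

P1 mixes 5/7 on A; P2 mixes 3/8 on P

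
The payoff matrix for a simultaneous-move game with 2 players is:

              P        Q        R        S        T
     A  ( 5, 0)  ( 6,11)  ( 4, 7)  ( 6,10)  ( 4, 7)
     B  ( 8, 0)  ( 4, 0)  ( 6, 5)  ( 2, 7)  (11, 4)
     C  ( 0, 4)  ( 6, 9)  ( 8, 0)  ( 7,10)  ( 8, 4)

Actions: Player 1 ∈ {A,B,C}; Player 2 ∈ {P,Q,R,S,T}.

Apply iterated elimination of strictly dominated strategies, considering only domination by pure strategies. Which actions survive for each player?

Survivors P1:{A,C} P2:{Q,S}

P2 drop P (S beats it: A:10>0 B:7>0 C:10>4)
P2 drop R (S beats it: A:10>7 B:7>5 C:10>0)
P2 drop T (S beats it: A:10>7 B:7>4 C:10>4)
P1 drop B (A beats it: Q:6>4 S:6>2)
P1→{A,C} P2→{Q,S}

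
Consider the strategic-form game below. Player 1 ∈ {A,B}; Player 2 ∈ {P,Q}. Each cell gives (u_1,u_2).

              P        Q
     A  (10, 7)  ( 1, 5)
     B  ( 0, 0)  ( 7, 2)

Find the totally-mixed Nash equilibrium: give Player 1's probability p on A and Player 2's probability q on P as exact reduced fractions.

P1 mixes 1/2 on A; P2 mixes 3/8 on P

P1 indiff ⇒ q·10+(1-q)·1 = q·0+(1-q)·7 ⇒ q(10) = (1-q)(6) ⇒ q = 3/8
P2 indiff ⇒ p·7+(1-p)·0 = p·5+(1-p)·2 ⇒ p(2) = (1-p)(2) ⇒ p = 1/2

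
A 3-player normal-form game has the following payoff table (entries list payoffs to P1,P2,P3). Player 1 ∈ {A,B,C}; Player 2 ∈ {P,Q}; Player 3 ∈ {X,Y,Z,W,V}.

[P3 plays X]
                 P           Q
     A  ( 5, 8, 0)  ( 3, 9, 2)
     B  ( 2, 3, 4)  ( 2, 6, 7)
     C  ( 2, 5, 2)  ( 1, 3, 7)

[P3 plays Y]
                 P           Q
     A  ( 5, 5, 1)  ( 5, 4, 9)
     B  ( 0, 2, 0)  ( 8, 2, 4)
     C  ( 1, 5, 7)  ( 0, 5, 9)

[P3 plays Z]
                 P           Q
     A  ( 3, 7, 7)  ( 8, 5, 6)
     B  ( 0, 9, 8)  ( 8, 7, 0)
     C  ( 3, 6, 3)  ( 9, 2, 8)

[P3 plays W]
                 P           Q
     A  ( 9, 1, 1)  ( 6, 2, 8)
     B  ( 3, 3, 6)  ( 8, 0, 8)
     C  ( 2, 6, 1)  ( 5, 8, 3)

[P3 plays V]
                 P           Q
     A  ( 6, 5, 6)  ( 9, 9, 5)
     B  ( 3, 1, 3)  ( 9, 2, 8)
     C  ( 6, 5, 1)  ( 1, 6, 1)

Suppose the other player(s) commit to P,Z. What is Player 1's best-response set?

argmax u_1 = {A,C}

u_1(A vs P,Z) = 3
u_1(B vs P,Z) = 0
u_1(C vs P,Z) = 3
max payoff 3 at {A,C}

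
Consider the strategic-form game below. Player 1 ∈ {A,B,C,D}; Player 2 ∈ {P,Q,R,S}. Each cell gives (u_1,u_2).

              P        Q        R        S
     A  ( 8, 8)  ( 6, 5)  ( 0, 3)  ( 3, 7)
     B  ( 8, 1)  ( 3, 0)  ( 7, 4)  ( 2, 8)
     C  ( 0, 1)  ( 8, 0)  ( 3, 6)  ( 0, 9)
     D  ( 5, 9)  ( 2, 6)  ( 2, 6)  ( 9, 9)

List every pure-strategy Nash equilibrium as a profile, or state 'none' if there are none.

Nash profiles: (A,P), (D,S)

(A,P): NE
(A,Q): not NE [P1→C gives 8>6; P2→P gives 8>5]
(A,R): not NE [P1→B gives 7>0; P2→P gives 8>3]
(A,S): not NE [P1→D gives 9>3; P2→P gives 8>7]
(B,P): not NE [P2→S gives 8>1]
(B,Q): not NE [P1→C gives 8>3; P2→S gives 8>0]
(B,R): not NE [P2→S gives 8>4]
(B,S): not NE [P1→D gives 9>2]
(C,P): not NE [P1→B gives 8>0; P2→S gives 9>1]
(C,Q): not NE [P2→S gives 9>0]
(C,R): not NE [P1→B gives 7>3; P2→S gives 9>6]
(C,S): not NE [P1→D gives 9>0]
(D,P): not NE [P1→B gives 8>5]
(D,Q): not NE [P1→C gives 8>2; P2→S gives 9>6]
(D,R): not NE [P1→B gives 7>2; P2→S gives 9>6]
(D,S): NE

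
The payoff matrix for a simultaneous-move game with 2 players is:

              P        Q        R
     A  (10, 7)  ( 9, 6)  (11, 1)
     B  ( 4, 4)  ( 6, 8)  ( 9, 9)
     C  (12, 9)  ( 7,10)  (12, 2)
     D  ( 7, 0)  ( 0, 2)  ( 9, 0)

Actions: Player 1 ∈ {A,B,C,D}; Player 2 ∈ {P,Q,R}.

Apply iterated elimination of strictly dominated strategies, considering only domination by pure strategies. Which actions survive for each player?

Remaining: P1:{A,C} P2:{P,Q}

P1 drop B (A beats it: P:10>4 Q:9>6 R:11>9)
P1 drop D (A beats it: P:10>7 Q:9>0 R:11>9)
P2 drop R (P beats it: A:7>1 C:9>2)
P1→{A,C} P2→{P,Q}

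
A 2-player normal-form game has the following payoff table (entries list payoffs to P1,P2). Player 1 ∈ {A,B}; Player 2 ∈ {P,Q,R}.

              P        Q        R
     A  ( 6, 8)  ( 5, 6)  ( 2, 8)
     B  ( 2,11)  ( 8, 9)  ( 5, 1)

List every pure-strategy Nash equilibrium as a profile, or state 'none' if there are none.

Nash profiles: (A,P)

(A,P): NE
(A,Q): not NE [P1→B gives 8>5; P2→R gives 8>6]
(A,R): not NE [P1→B gives 5>2]
(B,P): not NE [P1→A gives 6>2]
(B,Q): not NE [P2→P gives 11>9]
(B,R): not NE [P2→P gives 11>1]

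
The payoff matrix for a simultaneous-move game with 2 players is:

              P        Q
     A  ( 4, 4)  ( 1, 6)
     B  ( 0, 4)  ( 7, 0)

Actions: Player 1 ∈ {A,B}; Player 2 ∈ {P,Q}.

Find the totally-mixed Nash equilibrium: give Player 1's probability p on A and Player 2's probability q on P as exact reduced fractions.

(p,q) = (2/3, 3/5)

P1 indiff ⇒ q·4+(1-q)·1 = q·0+(1-q)·7 ⇒ q(4) = (1-q)(6) ⇒ q = 3/5
P2 indiff ⇒ p·4+(1-p)·4 = p·6+(1-p)·0 ⇒ p(-2) = (1-p)(-4) ⇒ p = 2/3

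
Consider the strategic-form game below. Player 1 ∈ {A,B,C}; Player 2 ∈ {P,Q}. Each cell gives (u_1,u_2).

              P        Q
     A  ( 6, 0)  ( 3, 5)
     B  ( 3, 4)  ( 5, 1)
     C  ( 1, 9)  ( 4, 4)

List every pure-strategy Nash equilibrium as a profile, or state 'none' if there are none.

(A,P): not NE [P2→Q gives 5>0]
(A,Q): not NE [P1→B gives 5>3]
(B,P): not NE [P1→A gives 6>3]
(B,Q): not NE [P2→P gives 4>1]
(C,P): not NE [P1→A gives 6>1]
(C,Q): not NE [P1→B gives 5>4; P2→P gives 9>4]

No pure NE.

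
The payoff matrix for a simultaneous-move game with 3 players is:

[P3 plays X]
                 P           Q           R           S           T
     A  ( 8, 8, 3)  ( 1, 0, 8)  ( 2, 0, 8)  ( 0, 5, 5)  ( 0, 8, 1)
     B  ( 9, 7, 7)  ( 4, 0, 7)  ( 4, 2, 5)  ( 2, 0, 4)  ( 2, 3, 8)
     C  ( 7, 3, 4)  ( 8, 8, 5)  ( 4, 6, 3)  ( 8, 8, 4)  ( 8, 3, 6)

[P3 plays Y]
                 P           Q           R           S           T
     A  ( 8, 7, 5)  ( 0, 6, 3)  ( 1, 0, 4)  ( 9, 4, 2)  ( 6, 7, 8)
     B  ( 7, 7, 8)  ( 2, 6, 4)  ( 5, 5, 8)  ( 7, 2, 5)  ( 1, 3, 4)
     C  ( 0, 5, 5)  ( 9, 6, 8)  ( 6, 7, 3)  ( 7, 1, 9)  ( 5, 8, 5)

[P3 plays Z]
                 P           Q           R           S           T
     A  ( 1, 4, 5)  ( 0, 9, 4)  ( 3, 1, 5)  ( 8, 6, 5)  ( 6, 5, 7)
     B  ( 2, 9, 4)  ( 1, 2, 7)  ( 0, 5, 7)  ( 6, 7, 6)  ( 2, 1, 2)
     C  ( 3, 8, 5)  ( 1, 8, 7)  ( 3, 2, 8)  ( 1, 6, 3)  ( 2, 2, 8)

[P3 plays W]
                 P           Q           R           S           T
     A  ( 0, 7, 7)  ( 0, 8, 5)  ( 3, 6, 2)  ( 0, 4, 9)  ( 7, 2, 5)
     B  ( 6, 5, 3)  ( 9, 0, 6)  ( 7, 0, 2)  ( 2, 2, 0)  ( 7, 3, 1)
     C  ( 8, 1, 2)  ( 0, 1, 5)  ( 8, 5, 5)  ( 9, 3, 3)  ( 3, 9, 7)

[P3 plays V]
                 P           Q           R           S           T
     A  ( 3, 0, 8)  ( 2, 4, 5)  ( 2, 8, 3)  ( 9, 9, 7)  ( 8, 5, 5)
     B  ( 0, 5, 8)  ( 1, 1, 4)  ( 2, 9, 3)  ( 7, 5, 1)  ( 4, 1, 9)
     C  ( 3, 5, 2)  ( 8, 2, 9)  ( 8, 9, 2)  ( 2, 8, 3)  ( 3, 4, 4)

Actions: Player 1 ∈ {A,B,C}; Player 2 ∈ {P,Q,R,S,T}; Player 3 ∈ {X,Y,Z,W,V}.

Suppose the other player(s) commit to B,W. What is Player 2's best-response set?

u_2(P vs B,W) = 5
u_2(Q vs B,W) = 0
u_2(R vs B,W) = 0
u_2(S vs B,W) = 2
u_2(T vs B,W) = 3
max payoff 5 at {P}

P2 best: {P}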